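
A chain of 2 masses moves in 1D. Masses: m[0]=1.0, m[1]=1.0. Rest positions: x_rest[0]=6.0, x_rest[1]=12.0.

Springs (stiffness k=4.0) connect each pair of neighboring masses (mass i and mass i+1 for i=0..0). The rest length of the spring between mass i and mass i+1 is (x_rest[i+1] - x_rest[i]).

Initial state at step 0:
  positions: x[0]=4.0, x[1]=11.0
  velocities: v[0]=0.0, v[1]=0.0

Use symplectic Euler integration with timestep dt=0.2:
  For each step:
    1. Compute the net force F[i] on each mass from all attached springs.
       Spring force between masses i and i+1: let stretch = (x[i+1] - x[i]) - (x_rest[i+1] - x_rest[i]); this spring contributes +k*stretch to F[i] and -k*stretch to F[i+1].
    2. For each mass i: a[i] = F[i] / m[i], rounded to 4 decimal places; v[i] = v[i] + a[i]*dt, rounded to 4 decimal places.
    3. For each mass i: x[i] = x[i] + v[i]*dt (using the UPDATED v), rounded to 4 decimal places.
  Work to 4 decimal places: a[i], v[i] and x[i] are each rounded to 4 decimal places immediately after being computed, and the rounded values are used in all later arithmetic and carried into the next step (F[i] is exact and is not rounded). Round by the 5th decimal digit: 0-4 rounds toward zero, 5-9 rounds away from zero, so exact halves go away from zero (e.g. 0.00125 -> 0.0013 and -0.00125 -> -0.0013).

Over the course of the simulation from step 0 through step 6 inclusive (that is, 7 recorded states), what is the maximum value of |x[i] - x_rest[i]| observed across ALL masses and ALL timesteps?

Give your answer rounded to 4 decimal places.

Answer: 2.0213

Derivation:
Step 0: x=[4.0000 11.0000] v=[0.0000 0.0000]
Step 1: x=[4.1600 10.8400] v=[0.8000 -0.8000]
Step 2: x=[4.4288 10.5712] v=[1.3440 -1.3440]
Step 3: x=[4.7204 10.2796] v=[1.4579 -1.4579]
Step 4: x=[4.9415 10.0585] v=[1.1053 -1.1053]
Step 5: x=[5.0213 9.9787] v=[0.3989 -0.3989]
Step 6: x=[4.9343 10.0657] v=[-0.4352 0.4352]
Max displacement = 2.0213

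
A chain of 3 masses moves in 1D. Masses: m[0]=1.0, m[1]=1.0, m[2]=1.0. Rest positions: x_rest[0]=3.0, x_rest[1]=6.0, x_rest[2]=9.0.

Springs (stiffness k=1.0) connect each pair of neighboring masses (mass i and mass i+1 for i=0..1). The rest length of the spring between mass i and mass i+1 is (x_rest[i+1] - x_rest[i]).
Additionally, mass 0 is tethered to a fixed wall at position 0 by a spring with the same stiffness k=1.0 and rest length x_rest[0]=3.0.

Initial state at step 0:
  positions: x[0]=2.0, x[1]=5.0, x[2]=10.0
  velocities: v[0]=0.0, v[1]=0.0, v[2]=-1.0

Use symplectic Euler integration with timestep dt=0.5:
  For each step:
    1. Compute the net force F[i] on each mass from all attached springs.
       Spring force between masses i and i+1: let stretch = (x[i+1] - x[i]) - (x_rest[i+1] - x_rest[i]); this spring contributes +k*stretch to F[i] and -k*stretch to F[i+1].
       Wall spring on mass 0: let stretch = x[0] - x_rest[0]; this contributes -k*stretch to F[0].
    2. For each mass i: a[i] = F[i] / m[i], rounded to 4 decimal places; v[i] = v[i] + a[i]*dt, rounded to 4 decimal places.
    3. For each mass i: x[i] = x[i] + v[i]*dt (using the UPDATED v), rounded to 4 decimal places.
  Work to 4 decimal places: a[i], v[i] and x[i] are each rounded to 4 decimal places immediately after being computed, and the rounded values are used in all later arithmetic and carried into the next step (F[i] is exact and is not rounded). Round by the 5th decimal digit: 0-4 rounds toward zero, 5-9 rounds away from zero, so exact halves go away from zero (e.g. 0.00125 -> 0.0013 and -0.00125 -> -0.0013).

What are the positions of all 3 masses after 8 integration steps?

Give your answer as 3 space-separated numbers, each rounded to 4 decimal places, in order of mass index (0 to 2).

Step 0: x=[2.0000 5.0000 10.0000] v=[0.0000 0.0000 -1.0000]
Step 1: x=[2.2500 5.5000 9.0000] v=[0.5000 1.0000 -2.0000]
Step 2: x=[2.7500 6.0625 7.8750] v=[1.0000 1.1250 -2.2500]
Step 3: x=[3.3907 6.2500 7.0469] v=[1.2813 0.3750 -1.6563]
Step 4: x=[3.8985 5.9219 6.7695] v=[1.0156 -0.6562 -0.5548]
Step 5: x=[3.9376 5.2999 7.0302] v=[0.0781 -1.2441 0.5214]
Step 6: x=[3.3328 4.7699 7.6084] v=[-1.2096 -1.0601 1.1563]
Step 7: x=[2.2541 4.5902 8.2270] v=[-2.1575 -0.3594 1.2371]
Step 8: x=[1.1959 4.7357 8.6864] v=[-2.1165 0.2910 0.9187]

Answer: 1.1959 4.7357 8.6864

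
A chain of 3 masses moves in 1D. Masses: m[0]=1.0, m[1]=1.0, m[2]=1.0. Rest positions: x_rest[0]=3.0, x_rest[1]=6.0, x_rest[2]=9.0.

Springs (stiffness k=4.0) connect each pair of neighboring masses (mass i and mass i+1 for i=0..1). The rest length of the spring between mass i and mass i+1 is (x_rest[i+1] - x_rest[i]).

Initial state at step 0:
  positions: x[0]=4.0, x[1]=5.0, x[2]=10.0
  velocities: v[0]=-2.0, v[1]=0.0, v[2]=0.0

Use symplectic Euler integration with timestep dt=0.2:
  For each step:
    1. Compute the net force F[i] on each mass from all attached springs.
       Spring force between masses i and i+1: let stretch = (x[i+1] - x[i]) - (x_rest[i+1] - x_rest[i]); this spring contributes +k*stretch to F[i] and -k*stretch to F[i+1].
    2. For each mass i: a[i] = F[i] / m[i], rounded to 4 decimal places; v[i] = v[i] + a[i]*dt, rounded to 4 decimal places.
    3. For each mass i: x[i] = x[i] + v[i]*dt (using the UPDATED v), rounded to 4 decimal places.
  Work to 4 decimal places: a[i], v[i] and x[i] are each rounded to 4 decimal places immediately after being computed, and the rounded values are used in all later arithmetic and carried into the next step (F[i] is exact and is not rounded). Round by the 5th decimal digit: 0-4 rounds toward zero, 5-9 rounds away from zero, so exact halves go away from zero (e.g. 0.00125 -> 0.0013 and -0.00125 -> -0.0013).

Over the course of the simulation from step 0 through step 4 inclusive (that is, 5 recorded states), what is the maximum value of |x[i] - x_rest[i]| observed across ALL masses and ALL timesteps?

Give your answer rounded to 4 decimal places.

Step 0: x=[4.0000 5.0000 10.0000] v=[-2.0000 0.0000 0.0000]
Step 1: x=[3.2800 5.6400 9.6800] v=[-3.6000 3.2000 -1.6000]
Step 2: x=[2.4576 6.5488 9.1936] v=[-4.1120 4.5440 -2.4320]
Step 3: x=[1.8098 7.2262 8.7640] v=[-3.2390 3.3869 -2.1478]
Step 4: x=[1.5486 7.2830 8.5684] v=[-1.3059 0.2840 -0.9780]
Max displacement = 1.4514

Answer: 1.4514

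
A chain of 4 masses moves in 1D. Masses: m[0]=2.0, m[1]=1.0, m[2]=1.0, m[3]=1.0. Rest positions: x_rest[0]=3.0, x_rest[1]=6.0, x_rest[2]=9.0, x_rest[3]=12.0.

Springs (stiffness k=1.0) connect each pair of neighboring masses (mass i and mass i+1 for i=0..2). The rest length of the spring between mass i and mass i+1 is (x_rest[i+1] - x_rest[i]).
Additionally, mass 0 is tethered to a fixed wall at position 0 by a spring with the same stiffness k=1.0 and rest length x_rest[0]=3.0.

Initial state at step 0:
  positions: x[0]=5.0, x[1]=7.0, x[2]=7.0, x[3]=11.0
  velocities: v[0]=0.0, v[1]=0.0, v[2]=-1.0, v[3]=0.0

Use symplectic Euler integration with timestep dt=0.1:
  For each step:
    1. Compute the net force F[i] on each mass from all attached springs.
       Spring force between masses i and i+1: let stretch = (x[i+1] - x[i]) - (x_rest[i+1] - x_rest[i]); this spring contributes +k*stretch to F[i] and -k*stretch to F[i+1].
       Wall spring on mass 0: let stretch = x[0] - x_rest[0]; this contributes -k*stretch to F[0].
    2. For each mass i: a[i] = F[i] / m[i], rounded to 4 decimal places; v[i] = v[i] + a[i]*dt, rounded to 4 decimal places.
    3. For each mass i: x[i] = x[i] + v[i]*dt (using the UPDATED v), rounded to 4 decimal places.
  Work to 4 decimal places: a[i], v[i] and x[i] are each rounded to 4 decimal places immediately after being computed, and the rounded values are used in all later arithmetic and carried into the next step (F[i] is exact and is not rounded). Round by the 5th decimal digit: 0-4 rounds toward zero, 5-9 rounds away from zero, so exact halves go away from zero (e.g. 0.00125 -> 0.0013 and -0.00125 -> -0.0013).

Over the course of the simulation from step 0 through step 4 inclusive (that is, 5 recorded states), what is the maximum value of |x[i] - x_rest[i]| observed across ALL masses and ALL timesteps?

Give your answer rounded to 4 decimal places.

Step 0: x=[5.0000 7.0000 7.0000 11.0000] v=[0.0000 0.0000 -1.0000 0.0000]
Step 1: x=[4.9850 6.9800 6.9400 10.9900] v=[-0.1500 -0.2000 -0.6000 -0.1000]
Step 2: x=[4.9551 6.9397 6.9209 10.9695] v=[-0.2995 -0.4035 -0.1910 -0.2050]
Step 3: x=[4.9103 6.8793 6.9425 10.9385] v=[-0.4480 -0.6038 0.2157 -0.3099]
Step 4: x=[4.8508 6.7999 7.0034 10.8976] v=[-0.5951 -0.7944 0.6090 -0.4095]
Max displacement = 2.0791

Answer: 2.0791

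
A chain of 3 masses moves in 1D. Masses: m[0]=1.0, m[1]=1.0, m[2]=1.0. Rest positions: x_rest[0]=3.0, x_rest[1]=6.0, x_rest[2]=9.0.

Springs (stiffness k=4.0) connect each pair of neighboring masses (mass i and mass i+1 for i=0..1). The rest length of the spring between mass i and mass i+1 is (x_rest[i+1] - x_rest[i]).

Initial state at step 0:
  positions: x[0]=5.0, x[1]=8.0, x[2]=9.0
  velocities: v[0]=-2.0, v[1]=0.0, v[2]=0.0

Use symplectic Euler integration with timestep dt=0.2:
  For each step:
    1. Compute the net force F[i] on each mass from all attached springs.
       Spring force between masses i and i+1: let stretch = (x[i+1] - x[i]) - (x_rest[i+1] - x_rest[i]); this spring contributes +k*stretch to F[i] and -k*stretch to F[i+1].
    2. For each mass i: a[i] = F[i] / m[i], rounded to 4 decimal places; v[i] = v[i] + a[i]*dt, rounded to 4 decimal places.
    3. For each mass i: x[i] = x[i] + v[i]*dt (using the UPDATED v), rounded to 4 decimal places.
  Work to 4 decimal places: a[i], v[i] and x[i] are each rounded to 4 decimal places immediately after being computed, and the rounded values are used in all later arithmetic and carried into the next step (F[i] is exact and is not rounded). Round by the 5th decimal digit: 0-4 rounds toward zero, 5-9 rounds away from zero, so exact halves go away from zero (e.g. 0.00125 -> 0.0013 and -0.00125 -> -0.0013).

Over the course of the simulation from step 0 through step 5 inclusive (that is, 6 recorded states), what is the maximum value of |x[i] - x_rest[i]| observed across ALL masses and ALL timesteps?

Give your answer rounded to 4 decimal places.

Answer: 2.0403

Derivation:
Step 0: x=[5.0000 8.0000 9.0000] v=[-2.0000 0.0000 0.0000]
Step 1: x=[4.6000 7.6800 9.3200] v=[-2.0000 -1.6000 1.6000]
Step 2: x=[4.2128 7.1296 9.8576] v=[-1.9360 -2.7520 2.6880]
Step 3: x=[3.8123 6.5490 10.4387] v=[-2.0026 -2.9030 2.9056]
Step 4: x=[3.3697 6.1529 10.8775] v=[-2.2132 -1.9806 2.1938]
Step 5: x=[2.8924 6.0674 11.0403] v=[-2.3866 -0.4275 0.8141]
Max displacement = 2.0403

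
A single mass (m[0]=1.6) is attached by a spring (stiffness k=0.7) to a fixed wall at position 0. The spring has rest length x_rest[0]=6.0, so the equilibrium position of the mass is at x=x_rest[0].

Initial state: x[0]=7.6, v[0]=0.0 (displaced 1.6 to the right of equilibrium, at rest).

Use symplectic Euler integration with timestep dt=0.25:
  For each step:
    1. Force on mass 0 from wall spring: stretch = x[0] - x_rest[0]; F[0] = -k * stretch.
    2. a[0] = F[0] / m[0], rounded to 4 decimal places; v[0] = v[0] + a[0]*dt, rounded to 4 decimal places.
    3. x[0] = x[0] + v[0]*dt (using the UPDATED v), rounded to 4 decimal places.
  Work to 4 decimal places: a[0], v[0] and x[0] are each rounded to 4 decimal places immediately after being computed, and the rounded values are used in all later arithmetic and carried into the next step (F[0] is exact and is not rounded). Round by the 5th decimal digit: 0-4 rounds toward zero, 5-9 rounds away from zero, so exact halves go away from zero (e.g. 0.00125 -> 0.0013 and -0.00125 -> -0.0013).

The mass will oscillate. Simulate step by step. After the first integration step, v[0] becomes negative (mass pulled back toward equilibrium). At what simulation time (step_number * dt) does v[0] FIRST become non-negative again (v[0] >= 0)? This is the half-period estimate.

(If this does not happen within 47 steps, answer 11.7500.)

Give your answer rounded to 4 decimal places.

Answer: 4.7500

Derivation:
Step 0: x=[7.6000] v=[0.0000]
Step 1: x=[7.5563] v=[-0.1750]
Step 2: x=[7.4700] v=[-0.3452]
Step 3: x=[7.3435] v=[-0.5060]
Step 4: x=[7.1803] v=[-0.6530]
Step 5: x=[6.9848] v=[-0.7821]
Step 6: x=[6.7624] v=[-0.8898]
Step 7: x=[6.5191] v=[-0.9732]
Step 8: x=[6.2616] v=[-1.0300]
Step 9: x=[5.9970] v=[-1.0586]
Step 10: x=[5.7324] v=[-1.0583]
Step 11: x=[5.4752] v=[-1.0290]
Step 12: x=[5.2323] v=[-0.9716]
Step 13: x=[5.0104] v=[-0.8876]
Step 14: x=[4.8156] v=[-0.7794]
Step 15: x=[4.6531] v=[-0.6499]
Step 16: x=[4.5275] v=[-0.5026]
Step 17: x=[4.4421] v=[-0.3416]
Step 18: x=[4.3993] v=[-0.1712]
Step 19: x=[4.4003] v=[0.0039]
First v>=0 after going negative at step 19, time=4.7500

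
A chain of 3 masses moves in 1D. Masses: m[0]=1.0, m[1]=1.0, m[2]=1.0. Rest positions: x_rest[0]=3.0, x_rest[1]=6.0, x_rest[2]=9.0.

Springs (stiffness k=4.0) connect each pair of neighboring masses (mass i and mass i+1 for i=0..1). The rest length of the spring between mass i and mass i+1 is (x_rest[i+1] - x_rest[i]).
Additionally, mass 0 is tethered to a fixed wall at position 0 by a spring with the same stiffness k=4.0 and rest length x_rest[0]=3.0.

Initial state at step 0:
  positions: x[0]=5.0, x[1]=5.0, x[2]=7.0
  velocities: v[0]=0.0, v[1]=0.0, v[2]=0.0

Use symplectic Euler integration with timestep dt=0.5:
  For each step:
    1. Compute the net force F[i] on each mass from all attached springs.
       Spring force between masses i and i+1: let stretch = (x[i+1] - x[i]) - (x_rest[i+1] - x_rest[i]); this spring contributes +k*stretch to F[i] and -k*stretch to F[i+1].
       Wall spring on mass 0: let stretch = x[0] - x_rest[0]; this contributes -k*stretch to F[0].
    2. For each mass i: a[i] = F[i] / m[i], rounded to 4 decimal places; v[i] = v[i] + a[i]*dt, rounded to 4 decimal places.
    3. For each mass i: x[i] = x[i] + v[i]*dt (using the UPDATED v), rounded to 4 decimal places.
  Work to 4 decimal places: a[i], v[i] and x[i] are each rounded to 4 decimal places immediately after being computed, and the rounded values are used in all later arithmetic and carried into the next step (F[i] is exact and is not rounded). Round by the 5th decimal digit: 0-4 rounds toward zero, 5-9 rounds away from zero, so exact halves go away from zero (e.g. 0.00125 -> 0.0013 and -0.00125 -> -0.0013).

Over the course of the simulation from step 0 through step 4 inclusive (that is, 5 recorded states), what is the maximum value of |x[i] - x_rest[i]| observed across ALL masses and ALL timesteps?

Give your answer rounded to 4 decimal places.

Step 0: x=[5.0000 5.0000 7.0000] v=[0.0000 0.0000 0.0000]
Step 1: x=[0.0000 7.0000 8.0000] v=[-10.0000 4.0000 2.0000]
Step 2: x=[2.0000 3.0000 11.0000] v=[4.0000 -8.0000 6.0000]
Step 3: x=[3.0000 6.0000 9.0000] v=[2.0000 6.0000 -4.0000]
Step 4: x=[4.0000 9.0000 7.0000] v=[2.0000 6.0000 -4.0000]
Max displacement = 3.0000

Answer: 3.0000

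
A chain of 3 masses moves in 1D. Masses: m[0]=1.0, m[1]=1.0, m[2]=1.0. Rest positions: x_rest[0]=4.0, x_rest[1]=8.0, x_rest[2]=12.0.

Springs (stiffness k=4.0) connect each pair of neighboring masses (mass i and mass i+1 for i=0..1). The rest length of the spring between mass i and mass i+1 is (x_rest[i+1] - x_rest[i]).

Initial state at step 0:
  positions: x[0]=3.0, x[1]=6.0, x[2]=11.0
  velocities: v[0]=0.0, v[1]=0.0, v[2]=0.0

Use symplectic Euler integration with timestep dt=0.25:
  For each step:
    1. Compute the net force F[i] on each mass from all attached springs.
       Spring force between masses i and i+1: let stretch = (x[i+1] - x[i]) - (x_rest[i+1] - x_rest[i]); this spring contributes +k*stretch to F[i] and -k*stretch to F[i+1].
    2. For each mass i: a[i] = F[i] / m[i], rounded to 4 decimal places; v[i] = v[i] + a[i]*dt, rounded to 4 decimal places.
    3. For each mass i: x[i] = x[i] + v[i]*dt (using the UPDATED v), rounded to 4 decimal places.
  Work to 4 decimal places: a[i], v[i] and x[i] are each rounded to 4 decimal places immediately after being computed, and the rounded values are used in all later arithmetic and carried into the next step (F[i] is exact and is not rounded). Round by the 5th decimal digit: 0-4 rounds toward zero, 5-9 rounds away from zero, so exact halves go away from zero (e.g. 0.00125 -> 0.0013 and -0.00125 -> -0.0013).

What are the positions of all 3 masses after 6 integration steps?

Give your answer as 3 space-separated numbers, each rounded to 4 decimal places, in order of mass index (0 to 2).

Answer: 2.9979 6.0044 10.9979

Derivation:
Step 0: x=[3.0000 6.0000 11.0000] v=[0.0000 0.0000 0.0000]
Step 1: x=[2.7500 6.5000 10.7500] v=[-1.0000 2.0000 -1.0000]
Step 2: x=[2.4375 7.1250 10.4375] v=[-1.2500 2.5000 -1.2500]
Step 3: x=[2.2969 7.4063 10.2969] v=[-0.5625 1.1250 -0.5625]
Step 4: x=[2.4336 7.1329 10.4336] v=[0.5469 -1.0938 0.5469]
Step 5: x=[2.7452 6.5098 10.7452] v=[1.2462 -2.4924 1.2462]
Step 6: x=[2.9979 6.0044 10.9979] v=[1.0108 -2.0216 1.0108]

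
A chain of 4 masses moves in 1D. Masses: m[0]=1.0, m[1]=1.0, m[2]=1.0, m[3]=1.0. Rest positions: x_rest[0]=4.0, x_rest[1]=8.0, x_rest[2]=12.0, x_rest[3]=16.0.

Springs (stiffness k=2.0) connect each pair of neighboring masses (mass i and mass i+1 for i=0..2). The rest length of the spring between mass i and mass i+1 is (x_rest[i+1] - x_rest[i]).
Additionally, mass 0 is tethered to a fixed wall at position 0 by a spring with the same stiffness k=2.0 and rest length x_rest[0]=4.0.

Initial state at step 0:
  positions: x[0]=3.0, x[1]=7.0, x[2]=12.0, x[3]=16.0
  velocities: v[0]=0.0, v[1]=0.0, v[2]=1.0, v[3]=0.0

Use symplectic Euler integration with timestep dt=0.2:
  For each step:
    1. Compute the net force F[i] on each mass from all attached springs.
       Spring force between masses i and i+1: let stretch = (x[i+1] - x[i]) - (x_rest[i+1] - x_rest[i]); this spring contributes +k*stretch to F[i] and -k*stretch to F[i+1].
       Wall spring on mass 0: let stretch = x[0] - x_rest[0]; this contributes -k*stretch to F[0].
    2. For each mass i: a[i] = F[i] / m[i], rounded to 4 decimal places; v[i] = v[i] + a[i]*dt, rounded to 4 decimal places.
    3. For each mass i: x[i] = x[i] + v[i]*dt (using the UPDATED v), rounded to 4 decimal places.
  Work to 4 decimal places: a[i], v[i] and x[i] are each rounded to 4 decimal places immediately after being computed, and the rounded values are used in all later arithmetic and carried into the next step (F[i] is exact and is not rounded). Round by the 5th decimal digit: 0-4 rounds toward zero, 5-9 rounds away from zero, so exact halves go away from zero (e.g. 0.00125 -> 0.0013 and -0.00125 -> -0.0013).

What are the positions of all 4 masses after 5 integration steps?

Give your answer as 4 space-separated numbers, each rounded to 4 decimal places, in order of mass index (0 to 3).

Answer: 4.0003 8.0549 11.8593 16.0752

Derivation:
Step 0: x=[3.0000 7.0000 12.0000 16.0000] v=[0.0000 0.0000 1.0000 0.0000]
Step 1: x=[3.0800 7.0800 12.1200 16.0000] v=[0.4000 0.4000 0.6000 0.0000]
Step 2: x=[3.2336 7.2432 12.1472 16.0096] v=[0.7680 0.8160 0.1360 0.0480]
Step 3: x=[3.4493 7.4780 12.0911 16.0302] v=[1.0784 1.1738 -0.2806 0.1030]
Step 4: x=[3.7113 7.7595 11.9811 16.0557] v=[1.3102 1.4076 -0.5502 0.1274]
Step 5: x=[4.0003 8.0549 11.8593 16.0752] v=[1.4450 1.4770 -0.6090 0.0976]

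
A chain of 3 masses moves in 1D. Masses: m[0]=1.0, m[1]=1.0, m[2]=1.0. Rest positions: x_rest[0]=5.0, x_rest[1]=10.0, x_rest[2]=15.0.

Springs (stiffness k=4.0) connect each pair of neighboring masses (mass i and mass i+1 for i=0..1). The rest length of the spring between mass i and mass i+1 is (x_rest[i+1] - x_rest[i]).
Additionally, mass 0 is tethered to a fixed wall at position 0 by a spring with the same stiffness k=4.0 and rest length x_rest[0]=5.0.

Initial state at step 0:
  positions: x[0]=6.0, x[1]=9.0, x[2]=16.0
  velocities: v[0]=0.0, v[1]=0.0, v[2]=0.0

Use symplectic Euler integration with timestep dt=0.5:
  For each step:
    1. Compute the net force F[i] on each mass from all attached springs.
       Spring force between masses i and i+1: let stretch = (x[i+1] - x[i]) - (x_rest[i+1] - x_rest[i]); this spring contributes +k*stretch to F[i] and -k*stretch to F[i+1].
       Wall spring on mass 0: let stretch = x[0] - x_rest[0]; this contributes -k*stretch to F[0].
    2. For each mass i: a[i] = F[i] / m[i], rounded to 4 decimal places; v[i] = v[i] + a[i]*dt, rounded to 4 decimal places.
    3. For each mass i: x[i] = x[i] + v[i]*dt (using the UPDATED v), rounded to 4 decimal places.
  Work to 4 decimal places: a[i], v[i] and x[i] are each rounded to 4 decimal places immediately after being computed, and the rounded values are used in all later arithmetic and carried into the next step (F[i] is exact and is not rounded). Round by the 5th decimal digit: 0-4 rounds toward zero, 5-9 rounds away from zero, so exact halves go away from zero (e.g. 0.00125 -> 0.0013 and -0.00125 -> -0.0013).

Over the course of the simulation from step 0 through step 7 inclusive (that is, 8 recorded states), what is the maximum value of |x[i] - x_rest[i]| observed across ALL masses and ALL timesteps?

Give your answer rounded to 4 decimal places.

Step 0: x=[6.0000 9.0000 16.0000] v=[0.0000 0.0000 0.0000]
Step 1: x=[3.0000 13.0000 14.0000] v=[-6.0000 8.0000 -4.0000]
Step 2: x=[7.0000 8.0000 16.0000] v=[8.0000 -10.0000 4.0000]
Step 3: x=[5.0000 10.0000 15.0000] v=[-4.0000 4.0000 -2.0000]
Step 4: x=[3.0000 12.0000 14.0000] v=[-4.0000 4.0000 -2.0000]
Step 5: x=[7.0000 7.0000 16.0000] v=[8.0000 -10.0000 4.0000]
Step 6: x=[4.0000 11.0000 14.0000] v=[-6.0000 8.0000 -4.0000]
Step 7: x=[4.0000 11.0000 14.0000] v=[0.0000 0.0000 0.0000]
Max displacement = 3.0000

Answer: 3.0000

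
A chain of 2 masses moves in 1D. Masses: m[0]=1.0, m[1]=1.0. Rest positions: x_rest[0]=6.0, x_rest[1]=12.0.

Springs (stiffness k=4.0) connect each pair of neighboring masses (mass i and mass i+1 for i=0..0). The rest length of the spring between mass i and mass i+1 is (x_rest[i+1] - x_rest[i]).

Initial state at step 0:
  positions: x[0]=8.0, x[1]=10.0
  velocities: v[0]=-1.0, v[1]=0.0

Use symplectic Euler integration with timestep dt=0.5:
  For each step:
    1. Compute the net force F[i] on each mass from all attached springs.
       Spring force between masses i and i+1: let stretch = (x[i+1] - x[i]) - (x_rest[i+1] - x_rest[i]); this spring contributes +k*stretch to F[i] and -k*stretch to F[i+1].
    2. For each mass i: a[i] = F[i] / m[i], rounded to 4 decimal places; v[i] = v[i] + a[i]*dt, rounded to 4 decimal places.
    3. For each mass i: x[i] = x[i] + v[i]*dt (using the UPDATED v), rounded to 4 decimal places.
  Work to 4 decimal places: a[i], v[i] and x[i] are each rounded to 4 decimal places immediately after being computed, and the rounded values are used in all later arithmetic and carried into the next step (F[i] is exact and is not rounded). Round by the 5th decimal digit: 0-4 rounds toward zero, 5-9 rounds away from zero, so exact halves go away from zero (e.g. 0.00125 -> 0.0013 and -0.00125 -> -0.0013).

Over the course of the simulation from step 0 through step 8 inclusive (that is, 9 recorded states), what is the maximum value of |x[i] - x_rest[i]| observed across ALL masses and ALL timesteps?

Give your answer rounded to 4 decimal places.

Step 0: x=[8.0000 10.0000] v=[-1.0000 0.0000]
Step 1: x=[3.5000 14.0000] v=[-9.0000 8.0000]
Step 2: x=[3.5000 13.5000] v=[0.0000 -1.0000]
Step 3: x=[7.5000 9.0000] v=[8.0000 -9.0000]
Step 4: x=[7.0000 9.0000] v=[-1.0000 0.0000]
Step 5: x=[2.5000 13.0000] v=[-9.0000 8.0000]
Step 6: x=[2.5000 12.5000] v=[0.0000 -1.0000]
Step 7: x=[6.5000 8.0000] v=[8.0000 -9.0000]
Step 8: x=[6.0000 8.0000] v=[-1.0000 0.0000]
Max displacement = 4.0000

Answer: 4.0000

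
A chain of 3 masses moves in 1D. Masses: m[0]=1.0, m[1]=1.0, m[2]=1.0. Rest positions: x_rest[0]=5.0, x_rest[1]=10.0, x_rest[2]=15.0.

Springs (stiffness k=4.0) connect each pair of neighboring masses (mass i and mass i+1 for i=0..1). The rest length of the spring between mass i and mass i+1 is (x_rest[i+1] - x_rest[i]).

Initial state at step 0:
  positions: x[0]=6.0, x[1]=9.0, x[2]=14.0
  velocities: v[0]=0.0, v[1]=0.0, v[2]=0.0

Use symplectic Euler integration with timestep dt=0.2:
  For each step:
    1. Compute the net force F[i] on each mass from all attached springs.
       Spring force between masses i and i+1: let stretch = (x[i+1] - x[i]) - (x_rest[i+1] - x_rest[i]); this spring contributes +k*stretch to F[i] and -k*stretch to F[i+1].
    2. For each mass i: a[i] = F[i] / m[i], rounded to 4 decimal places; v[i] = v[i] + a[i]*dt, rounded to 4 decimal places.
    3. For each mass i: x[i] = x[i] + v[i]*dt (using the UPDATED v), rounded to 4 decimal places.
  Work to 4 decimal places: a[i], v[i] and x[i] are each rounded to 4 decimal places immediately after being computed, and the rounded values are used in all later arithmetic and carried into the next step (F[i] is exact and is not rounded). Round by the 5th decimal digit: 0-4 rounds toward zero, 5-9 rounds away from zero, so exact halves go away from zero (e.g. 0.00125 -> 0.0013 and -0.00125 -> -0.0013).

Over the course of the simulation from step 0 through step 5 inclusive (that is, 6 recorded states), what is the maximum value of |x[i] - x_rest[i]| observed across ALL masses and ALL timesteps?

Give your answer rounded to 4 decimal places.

Step 0: x=[6.0000 9.0000 14.0000] v=[0.0000 0.0000 0.0000]
Step 1: x=[5.6800 9.3200 14.0000] v=[-1.6000 1.6000 0.0000]
Step 2: x=[5.1424 9.8064 14.0512] v=[-2.6880 2.4320 0.2560]
Step 3: x=[4.5510 10.2257 14.2232] v=[-2.9568 2.0966 0.8602]
Step 4: x=[4.0676 10.3767 14.5556] v=[-2.4170 0.7548 1.6622]
Step 5: x=[3.7937 10.1868 15.0194] v=[-1.3697 -0.9494 2.3191]
Max displacement = 1.2063

Answer: 1.2063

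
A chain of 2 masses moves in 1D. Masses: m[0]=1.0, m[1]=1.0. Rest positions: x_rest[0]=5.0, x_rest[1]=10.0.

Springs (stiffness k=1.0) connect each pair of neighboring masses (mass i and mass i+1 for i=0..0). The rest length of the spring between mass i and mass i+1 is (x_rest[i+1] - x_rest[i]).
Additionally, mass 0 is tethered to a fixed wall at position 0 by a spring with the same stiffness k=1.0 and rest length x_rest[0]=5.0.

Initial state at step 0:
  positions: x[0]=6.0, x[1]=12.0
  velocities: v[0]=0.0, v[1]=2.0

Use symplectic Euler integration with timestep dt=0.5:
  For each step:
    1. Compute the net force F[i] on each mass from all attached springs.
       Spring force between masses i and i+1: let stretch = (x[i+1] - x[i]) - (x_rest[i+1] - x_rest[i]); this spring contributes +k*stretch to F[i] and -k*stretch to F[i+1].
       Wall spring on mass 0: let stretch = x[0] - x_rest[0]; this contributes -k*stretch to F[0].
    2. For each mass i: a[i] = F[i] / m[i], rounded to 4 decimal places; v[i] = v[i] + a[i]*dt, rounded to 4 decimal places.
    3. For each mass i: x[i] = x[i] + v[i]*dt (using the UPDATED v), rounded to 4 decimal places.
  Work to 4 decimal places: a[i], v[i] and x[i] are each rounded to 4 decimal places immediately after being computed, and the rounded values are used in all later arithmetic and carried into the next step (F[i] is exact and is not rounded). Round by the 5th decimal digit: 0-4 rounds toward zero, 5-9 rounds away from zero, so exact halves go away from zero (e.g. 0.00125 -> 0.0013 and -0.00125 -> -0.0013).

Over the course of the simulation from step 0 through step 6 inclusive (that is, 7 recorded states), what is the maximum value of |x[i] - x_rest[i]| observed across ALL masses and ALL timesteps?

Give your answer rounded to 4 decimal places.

Step 0: x=[6.0000 12.0000] v=[0.0000 2.0000]
Step 1: x=[6.0000 12.7500] v=[0.0000 1.5000]
Step 2: x=[6.1875 13.0625] v=[0.3750 0.6250]
Step 3: x=[6.5469 12.9063] v=[0.7188 -0.3125]
Step 4: x=[6.8595 12.4102] v=[0.6251 -0.9922]
Step 5: x=[6.8449 11.7764] v=[-0.0293 -1.2676]
Step 6: x=[6.3519 11.1597] v=[-0.9860 -1.2334]
Max displacement = 3.0625

Answer: 3.0625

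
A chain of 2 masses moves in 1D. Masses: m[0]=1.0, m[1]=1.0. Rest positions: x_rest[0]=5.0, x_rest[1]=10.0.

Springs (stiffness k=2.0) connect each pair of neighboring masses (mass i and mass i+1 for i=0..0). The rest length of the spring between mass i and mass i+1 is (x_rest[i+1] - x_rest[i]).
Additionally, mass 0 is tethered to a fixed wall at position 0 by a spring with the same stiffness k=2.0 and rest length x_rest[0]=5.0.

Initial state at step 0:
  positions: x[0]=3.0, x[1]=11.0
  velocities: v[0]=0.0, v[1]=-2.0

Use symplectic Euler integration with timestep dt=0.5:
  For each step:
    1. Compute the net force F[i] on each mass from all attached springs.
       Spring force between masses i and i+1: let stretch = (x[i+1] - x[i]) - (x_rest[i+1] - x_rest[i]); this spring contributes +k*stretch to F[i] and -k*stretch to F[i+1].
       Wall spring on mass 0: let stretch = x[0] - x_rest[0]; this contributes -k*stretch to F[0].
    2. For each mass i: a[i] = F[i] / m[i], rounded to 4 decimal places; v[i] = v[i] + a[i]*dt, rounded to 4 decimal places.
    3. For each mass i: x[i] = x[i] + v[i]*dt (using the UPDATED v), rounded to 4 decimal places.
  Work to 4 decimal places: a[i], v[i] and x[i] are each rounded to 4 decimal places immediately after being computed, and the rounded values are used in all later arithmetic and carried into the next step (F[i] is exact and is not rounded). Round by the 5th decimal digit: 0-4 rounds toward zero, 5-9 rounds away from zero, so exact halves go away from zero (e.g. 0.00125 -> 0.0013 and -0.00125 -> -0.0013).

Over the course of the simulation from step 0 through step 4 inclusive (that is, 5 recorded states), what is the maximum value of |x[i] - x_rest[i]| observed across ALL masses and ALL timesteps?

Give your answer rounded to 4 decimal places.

Step 0: x=[3.0000 11.0000] v=[0.0000 -2.0000]
Step 1: x=[5.5000 8.5000] v=[5.0000 -5.0000]
Step 2: x=[6.7500 7.0000] v=[2.5000 -3.0000]
Step 3: x=[4.7500 7.8750] v=[-4.0000 1.7500]
Step 4: x=[1.9375 9.6875] v=[-5.6250 3.6250]
Max displacement = 3.0625

Answer: 3.0625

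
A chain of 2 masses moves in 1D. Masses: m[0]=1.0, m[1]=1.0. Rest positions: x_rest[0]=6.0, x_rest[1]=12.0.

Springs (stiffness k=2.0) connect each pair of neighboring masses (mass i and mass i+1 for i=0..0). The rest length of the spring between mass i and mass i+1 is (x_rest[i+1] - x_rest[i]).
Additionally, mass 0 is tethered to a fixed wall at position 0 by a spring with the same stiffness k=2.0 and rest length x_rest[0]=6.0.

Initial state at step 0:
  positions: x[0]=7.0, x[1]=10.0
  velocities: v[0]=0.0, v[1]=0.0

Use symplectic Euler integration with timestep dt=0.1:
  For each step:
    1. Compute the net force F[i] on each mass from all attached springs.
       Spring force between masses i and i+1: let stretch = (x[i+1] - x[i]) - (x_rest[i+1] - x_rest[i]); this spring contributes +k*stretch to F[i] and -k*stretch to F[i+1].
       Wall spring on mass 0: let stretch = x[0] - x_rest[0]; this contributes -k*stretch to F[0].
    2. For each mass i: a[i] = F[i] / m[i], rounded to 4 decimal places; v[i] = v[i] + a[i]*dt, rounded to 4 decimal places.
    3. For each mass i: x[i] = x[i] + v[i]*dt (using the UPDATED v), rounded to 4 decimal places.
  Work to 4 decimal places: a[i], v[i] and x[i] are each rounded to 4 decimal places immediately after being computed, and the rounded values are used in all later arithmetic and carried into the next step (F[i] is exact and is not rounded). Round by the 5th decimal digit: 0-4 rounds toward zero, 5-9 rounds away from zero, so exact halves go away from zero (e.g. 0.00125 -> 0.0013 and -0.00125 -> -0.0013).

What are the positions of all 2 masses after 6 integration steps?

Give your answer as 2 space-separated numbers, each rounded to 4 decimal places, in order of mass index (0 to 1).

Answer: 5.6090 11.0758

Derivation:
Step 0: x=[7.0000 10.0000] v=[0.0000 0.0000]
Step 1: x=[6.9200 10.0600] v=[-0.8000 0.6000]
Step 2: x=[6.7644 10.1772] v=[-1.5560 1.1720]
Step 3: x=[6.5418 10.3461] v=[-2.2263 1.6894]
Step 4: x=[6.2644 10.5590] v=[-2.7738 2.1285]
Step 5: x=[5.9476 10.8060] v=[-3.1678 2.4696]
Step 6: x=[5.6090 11.0758] v=[-3.3856 2.6979]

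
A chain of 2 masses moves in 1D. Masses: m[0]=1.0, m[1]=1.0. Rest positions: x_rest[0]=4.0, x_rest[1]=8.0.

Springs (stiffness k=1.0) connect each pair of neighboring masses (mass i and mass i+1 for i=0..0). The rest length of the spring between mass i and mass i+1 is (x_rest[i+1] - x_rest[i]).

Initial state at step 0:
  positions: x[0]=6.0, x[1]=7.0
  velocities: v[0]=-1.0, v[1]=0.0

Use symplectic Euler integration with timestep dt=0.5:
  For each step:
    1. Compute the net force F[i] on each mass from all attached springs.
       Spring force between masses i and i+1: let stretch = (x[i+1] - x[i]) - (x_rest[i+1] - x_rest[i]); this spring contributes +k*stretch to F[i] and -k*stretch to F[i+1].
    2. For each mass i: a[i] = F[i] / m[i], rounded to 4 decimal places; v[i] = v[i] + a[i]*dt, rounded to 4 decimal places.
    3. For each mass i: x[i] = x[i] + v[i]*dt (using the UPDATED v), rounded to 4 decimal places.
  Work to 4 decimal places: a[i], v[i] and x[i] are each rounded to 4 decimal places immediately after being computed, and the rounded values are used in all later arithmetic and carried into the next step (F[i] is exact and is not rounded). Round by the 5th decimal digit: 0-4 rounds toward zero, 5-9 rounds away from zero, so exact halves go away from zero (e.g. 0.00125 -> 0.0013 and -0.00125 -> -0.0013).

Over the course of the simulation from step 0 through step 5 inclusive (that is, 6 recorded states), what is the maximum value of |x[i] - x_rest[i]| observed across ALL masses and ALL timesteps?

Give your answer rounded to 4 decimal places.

Answer: 2.1875

Derivation:
Step 0: x=[6.0000 7.0000] v=[-1.0000 0.0000]
Step 1: x=[4.7500 7.7500] v=[-2.5000 1.5000]
Step 2: x=[3.2500 8.7500] v=[-3.0000 2.0000]
Step 3: x=[2.1250 9.3750] v=[-2.2500 1.2500]
Step 4: x=[1.8125 9.1875] v=[-0.6250 -0.3750]
Step 5: x=[2.3438 8.1563] v=[1.0625 -2.0625]
Max displacement = 2.1875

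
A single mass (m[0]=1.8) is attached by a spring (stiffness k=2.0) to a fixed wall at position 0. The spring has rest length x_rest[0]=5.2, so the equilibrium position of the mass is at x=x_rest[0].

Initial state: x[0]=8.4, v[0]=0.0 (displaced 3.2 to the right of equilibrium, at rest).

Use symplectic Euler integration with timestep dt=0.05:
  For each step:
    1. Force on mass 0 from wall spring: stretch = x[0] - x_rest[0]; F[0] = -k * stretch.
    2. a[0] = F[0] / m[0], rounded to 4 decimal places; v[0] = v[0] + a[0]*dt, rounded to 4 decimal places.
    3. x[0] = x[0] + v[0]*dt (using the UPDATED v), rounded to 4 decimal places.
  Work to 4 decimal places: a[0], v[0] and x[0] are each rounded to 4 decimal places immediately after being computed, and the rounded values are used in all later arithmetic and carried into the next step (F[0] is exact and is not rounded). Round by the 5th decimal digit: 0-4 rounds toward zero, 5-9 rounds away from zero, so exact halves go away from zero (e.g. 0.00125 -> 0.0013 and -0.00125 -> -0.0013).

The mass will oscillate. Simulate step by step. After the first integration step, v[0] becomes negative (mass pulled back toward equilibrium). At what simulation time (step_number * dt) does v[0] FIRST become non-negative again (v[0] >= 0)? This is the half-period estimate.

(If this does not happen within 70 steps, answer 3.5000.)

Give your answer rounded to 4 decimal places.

Answer: 3.0000

Derivation:
Step 0: x=[8.4000] v=[0.0000]
Step 1: x=[8.3911] v=[-0.1778]
Step 2: x=[8.3733] v=[-0.3551]
Step 3: x=[8.3467] v=[-0.5314]
Step 4: x=[8.3114] v=[-0.7062]
Step 5: x=[8.2674] v=[-0.8791]
Step 6: x=[8.2149] v=[-1.0495]
Step 7: x=[8.1541] v=[-1.2170]
Step 8: x=[8.0850] v=[-1.3811]
Step 9: x=[8.0079] v=[-1.5414]
Step 10: x=[7.9230] v=[-1.6974]
Step 11: x=[7.8306] v=[-1.8487]
Step 12: x=[7.7309] v=[-1.9948]
Step 13: x=[7.6241] v=[-2.1354]
Step 14: x=[7.5106] v=[-2.2701]
Step 15: x=[7.3907] v=[-2.3985]
Step 16: x=[7.2647] v=[-2.5202]
Step 17: x=[7.1330] v=[-2.6349]
Step 18: x=[6.9959] v=[-2.7423]
Step 19: x=[6.8538] v=[-2.8421]
Step 20: x=[6.7071] v=[-2.9340]
Step 21: x=[6.5562] v=[-3.0177]
Step 22: x=[6.4016] v=[-3.0930]
Step 23: x=[6.2436] v=[-3.1598]
Step 24: x=[6.0827] v=[-3.2178]
Step 25: x=[5.9194] v=[-3.2668]
Step 26: x=[5.7541] v=[-3.3068]
Step 27: x=[5.5872] v=[-3.3376]
Step 28: x=[5.4192] v=[-3.3591]
Step 29: x=[5.2506] v=[-3.3713]
Step 30: x=[5.0819] v=[-3.3741]
Step 31: x=[4.9135] v=[-3.3675]
Step 32: x=[4.7459] v=[-3.3516]
Step 33: x=[4.5796] v=[-3.3264]
Step 34: x=[4.4150] v=[-3.2919]
Step 35: x=[4.2526] v=[-3.2483]
Step 36: x=[4.0928] v=[-3.1957]
Step 37: x=[3.9361] v=[-3.1342]
Step 38: x=[3.7829] v=[-3.0640]
Step 39: x=[3.6336] v=[-2.9853]
Step 40: x=[3.4887] v=[-2.8983]
Step 41: x=[3.3485] v=[-2.8032]
Step 42: x=[3.2135] v=[-2.7003]
Step 43: x=[3.0840] v=[-2.5899]
Step 44: x=[2.9604] v=[-2.4723]
Step 45: x=[2.8430] v=[-2.3479]
Step 46: x=[2.7322] v=[-2.2170]
Step 47: x=[2.6282] v=[-2.0799]
Step 48: x=[2.5314] v=[-1.9370]
Step 49: x=[2.4420] v=[-1.7887]
Step 50: x=[2.3602] v=[-1.6355]
Step 51: x=[2.2863] v=[-1.4777]
Step 52: x=[2.2205] v=[-1.3158]
Step 53: x=[2.1630] v=[-1.1503]
Step 54: x=[2.1139] v=[-0.9816]
Step 55: x=[2.0734] v=[-0.8102]
Step 56: x=[2.0416] v=[-0.6365]
Step 57: x=[2.0186] v=[-0.4610]
Step 58: x=[2.0044] v=[-0.2843]
Step 59: x=[1.9991] v=[-0.1068]
Step 60: x=[2.0027] v=[0.0710]
First v>=0 after going negative at step 60, time=3.0000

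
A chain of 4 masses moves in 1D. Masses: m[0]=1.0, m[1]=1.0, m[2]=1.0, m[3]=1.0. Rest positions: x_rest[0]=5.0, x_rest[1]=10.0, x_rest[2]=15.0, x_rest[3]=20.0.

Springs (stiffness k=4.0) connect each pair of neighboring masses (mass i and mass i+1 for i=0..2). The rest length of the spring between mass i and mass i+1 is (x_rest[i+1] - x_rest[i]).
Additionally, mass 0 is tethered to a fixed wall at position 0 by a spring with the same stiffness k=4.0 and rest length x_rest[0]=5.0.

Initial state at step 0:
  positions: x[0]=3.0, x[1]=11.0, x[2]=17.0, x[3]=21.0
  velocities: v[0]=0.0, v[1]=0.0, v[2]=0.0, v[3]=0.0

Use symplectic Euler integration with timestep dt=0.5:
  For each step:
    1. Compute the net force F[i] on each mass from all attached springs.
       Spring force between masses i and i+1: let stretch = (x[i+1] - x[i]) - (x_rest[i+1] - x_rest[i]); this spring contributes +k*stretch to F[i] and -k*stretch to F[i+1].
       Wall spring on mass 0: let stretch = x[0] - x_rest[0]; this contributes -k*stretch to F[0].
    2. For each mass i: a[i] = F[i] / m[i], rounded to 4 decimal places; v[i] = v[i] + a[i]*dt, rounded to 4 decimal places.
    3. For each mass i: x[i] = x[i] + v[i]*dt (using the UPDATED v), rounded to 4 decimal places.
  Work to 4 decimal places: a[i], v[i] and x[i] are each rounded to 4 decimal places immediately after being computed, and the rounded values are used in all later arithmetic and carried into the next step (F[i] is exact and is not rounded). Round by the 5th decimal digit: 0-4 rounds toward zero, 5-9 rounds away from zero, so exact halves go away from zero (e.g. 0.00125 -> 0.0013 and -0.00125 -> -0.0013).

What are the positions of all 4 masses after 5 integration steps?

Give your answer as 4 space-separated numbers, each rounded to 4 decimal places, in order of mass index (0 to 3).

Answer: 6.0000 9.0000 12.0000 22.0000

Derivation:
Step 0: x=[3.0000 11.0000 17.0000 21.0000] v=[0.0000 0.0000 0.0000 0.0000]
Step 1: x=[8.0000 9.0000 15.0000 22.0000] v=[10.0000 -4.0000 -4.0000 2.0000]
Step 2: x=[6.0000 12.0000 14.0000 21.0000] v=[-4.0000 6.0000 -2.0000 -2.0000]
Step 3: x=[4.0000 11.0000 18.0000 18.0000] v=[-4.0000 -2.0000 8.0000 -6.0000]
Step 4: x=[5.0000 10.0000 15.0000 20.0000] v=[2.0000 -2.0000 -6.0000 4.0000]
Step 5: x=[6.0000 9.0000 12.0000 22.0000] v=[2.0000 -2.0000 -6.0000 4.0000]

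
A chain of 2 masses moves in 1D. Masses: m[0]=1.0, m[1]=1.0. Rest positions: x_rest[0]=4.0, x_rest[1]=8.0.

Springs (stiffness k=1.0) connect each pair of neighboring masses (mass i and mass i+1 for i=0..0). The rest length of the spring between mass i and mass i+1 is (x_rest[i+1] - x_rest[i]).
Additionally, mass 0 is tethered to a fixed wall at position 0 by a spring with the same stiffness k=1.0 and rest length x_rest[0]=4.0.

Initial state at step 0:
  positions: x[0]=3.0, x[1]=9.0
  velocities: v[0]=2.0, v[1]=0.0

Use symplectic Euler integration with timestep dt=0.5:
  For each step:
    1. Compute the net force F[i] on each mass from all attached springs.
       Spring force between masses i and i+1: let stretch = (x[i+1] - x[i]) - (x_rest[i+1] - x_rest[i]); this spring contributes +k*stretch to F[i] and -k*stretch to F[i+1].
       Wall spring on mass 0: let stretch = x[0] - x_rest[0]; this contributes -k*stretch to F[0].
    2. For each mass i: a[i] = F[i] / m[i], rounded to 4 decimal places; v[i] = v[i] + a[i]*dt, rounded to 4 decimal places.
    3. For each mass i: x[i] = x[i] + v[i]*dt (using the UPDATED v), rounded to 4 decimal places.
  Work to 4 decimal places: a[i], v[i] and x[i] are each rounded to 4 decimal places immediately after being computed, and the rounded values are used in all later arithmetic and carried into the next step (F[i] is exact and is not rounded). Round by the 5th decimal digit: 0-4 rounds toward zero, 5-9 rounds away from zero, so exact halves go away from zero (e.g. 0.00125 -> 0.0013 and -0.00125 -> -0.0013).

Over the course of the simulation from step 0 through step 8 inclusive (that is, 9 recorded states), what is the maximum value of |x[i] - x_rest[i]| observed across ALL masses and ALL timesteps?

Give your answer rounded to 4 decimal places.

Step 0: x=[3.0000 9.0000] v=[2.0000 0.0000]
Step 1: x=[4.7500 8.5000] v=[3.5000 -1.0000]
Step 2: x=[6.2500 8.0625] v=[3.0000 -0.8750]
Step 3: x=[6.6407 8.1719] v=[0.7813 0.2188]
Step 4: x=[5.7540 8.8985] v=[-1.7735 1.4532]
Step 5: x=[4.2149 9.8390] v=[-3.0783 1.8810]
Step 6: x=[3.0281 10.3735] v=[-2.3737 1.0690]
Step 7: x=[2.9206 10.0717] v=[-0.2151 -0.6037]
Step 8: x=[3.8707 8.9821] v=[1.9002 -2.1793]
Max displacement = 2.6407

Answer: 2.6407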